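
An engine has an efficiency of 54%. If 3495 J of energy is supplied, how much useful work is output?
W_out = η·W_in = 0.54·3495 = 1887.3 J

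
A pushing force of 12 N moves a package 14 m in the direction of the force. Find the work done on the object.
W = F·d = (12)(14) = 168.0 J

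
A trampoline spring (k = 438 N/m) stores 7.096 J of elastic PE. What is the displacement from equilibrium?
x = √(2·PE/k) = √(2·7.096/438) = 0.18 m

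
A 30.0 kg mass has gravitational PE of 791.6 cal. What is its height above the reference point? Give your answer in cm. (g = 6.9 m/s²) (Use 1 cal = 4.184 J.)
Convert to SI: m = 30.0 kg, PE = 3312.05 J
h = PE/(mg) = 3312.05/(30.0·6.9) = 16.0003 m = 1600 cm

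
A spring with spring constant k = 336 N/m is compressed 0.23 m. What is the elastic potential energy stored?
PE = ½kx² = ½(336)(0.23)² = 8.887 J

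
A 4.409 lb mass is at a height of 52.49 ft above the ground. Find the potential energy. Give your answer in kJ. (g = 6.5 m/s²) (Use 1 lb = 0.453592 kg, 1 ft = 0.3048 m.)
Convert to SI: m = 1.99989 kg, h = 15.999 m
PE = mgh = (1.99989)(6.5)(15.999) = 207.975 J = 0.208 kJ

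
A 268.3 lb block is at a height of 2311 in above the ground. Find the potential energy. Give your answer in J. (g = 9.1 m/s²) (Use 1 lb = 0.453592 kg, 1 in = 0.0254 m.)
Convert to SI: m = 121.699 kg, h = 58.6994 m
PE = mgh = (121.699)(9.1)(58.6994) = 65010 J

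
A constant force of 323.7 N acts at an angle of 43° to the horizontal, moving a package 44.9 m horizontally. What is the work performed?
W = F·d·cosθ = (323.7)(44.9)cos(43°) = 10630 J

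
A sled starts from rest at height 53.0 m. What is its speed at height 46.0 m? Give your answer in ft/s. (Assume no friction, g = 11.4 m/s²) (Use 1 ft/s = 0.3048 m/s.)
mgh₁ = mgh₂ + ½mv² ⇒ v = √(2g(h₁−h₂)) = √(2·11.4·7.0) = 12.6333 m/s = 41.45 ft/s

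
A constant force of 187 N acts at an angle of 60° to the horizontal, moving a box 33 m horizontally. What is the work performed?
W = F·d·cosθ = (187)(33)cos(60°) = 3086 J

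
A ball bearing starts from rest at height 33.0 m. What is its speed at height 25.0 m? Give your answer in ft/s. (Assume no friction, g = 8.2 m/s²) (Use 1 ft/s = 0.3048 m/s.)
mgh₁ = mgh₂ + ½mv² ⇒ v = √(2g(h₁−h₂)) = √(2·8.2·8.0) = 11.4543 m/s = 37.58 ft/s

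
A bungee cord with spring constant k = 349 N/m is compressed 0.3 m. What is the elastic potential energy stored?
PE = ½kx² = ½(349)(0.3)² = 15.71 J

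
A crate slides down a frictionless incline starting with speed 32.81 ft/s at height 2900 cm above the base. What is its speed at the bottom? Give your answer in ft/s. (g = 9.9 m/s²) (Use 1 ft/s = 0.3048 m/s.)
Convert to SI: v₀ = 10.0005 m/s, h = 29.0 m
½mv₀² + mgh = ½mv² ⇒ v = √(v₀² + 2gh) = √(10.0005² + 2·9.9·29.0) = 25.9655 m/s = 85.19 ft/s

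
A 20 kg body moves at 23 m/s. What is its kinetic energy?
KE = ½mv² = ½(20)(23)² = 5290.0 J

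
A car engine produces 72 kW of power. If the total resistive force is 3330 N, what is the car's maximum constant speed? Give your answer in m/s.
P = Fv ⇒ v = P/F = 72000 W/3330.0 N = 21.62 m/s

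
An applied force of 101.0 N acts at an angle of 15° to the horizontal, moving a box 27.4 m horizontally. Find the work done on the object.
W = F·d·cosθ = (101.0)(27.4)cos(15°) = 2673 J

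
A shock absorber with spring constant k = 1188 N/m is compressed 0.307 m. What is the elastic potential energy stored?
PE = ½kx² = ½(1188)(0.307)² = 55.98 J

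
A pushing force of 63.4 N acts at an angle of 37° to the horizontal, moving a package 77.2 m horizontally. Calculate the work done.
W = F·d·cosθ = (63.4)(77.2)cos(37°) = 3909 J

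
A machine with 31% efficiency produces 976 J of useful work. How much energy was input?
W_in = W_out/η = 976/0.31 = 3148 J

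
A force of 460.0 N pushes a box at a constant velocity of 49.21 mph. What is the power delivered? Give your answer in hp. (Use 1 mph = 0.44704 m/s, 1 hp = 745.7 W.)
Convert to SI: F = 460.0 N, v = 21.9988 m/s
P = Fv = (460.0)(21.9988) = 10119.5 W = 13.57 hp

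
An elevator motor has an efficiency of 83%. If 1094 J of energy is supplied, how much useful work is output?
W_out = η·W_in = 0.83·1094 = 908.02 J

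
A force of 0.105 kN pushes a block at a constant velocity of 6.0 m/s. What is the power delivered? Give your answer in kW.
Convert to SI: F = 105.0 N, v = 6.0 m/s
P = Fv = (105.0)(6.0) = 630.0 W = 0.63 kW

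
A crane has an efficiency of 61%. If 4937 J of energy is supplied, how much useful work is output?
W_out = η·W_in = 0.61·4937 = 3011.57 J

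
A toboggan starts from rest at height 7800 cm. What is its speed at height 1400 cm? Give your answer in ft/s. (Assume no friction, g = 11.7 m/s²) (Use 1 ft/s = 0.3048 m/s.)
Convert to SI: h₁−h₂ = 64.0 m
mgh₁ = mgh₂ + ½mv² ⇒ v = √(2g(h₁−h₂)) = √(2·11.7·64.0) = 38.6988 m/s = 127.0 ft/s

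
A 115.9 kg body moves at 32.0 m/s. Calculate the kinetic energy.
KE = ½mv² = ½(115.9)(32.0)² = 59340 J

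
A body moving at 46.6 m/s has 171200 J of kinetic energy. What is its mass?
m = 2·KE/v² = 2·171200/(46.6)² = 157.7 kg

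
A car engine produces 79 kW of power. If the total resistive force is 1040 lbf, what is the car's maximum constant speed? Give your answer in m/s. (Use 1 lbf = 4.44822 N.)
Convert to SI: F = 4626.15 N
P = Fv ⇒ v = P/F = 79000 W/4626.15 N = 17.08 m/s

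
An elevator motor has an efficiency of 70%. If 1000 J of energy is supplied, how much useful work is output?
W_out = η·W_in = 0.7·1000 = 700.0 J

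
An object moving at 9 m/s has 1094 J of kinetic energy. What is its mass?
m = 2·KE/v² = 2·1094/(9)² = 27.01 kg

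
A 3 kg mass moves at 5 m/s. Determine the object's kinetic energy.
KE = ½mv² = ½(3)(5)² = 37.5 J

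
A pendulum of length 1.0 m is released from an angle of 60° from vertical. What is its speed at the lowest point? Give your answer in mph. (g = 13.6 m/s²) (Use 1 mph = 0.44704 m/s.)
h = L(1 − cosθ) = 1.0(1 − cos60°) = 0.5 m
v = √(2gh) = √(2·13.6·0.5) = 3.68782 m/s = 8.249 mph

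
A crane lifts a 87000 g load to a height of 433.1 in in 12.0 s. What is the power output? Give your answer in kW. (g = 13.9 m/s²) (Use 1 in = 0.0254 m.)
Convert to SI: m = 87.0 kg, h = 11.0007 m, t = 12.0 s
P = mgh/t = (87.0)(13.9)(11.0007)/12.0 = 1108.6 W = 1.109 kW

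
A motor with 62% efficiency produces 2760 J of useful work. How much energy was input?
W_in = W_out/η = 2760/0.62 = 4452 J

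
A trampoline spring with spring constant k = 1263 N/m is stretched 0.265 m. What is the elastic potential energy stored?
PE = ½kx² = ½(1263)(0.265)² = 44.35 J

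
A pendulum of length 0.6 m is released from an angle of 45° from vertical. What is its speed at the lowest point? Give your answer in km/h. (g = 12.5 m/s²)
h = L(1 − cosθ) = 0.6(1 − cos45°) = 0.175736 m
v = √(2gh) = √(2·12.5·0.175736) = 2.09604 m/s = 7.546 km/h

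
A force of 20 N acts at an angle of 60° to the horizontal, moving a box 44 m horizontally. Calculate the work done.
W = F·d·cosθ = (20)(44)cos(60°) = 440.0 J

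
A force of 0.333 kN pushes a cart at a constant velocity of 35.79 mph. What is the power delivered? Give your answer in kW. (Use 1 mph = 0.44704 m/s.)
Convert to SI: F = 333.0 N, v = 15.9996 m/s
P = Fv = (333.0)(15.9996) = 5327.85 W = 5.328 kW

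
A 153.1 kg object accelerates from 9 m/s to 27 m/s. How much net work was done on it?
W = ΔKE = ½m(v₂² − v₁²) = ½(153.1)(27² − 9²) = 49604.4 J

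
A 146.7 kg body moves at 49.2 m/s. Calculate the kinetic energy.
KE = ½mv² = ½(146.7)(49.2)² = 177600 J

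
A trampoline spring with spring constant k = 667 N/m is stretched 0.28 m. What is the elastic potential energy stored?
PE = ½kx² = ½(667)(0.28)² = 26.15 J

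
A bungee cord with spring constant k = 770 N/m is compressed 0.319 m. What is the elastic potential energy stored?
PE = ½kx² = ½(770)(0.319)² = 39.18 J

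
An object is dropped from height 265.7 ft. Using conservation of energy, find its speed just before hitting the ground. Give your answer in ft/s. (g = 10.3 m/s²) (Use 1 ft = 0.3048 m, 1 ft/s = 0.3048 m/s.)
Convert to SI: h = 80.9854 m
mgh = ½mv² ⇒ v = √(2gh) = √(2·10.3·80.9854) = 40.8448 m/s = 134.0 ft/s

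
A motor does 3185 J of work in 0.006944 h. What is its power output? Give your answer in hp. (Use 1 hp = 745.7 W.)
Convert to SI: W = 3185.0 J, t = 24.9984 s
P = W/t = 3185.0/24.9984 = 127.408 W = 0.1709 hp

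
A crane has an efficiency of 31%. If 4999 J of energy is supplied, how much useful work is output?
W_out = η·W_in = 0.31·4999 = 1549.69 J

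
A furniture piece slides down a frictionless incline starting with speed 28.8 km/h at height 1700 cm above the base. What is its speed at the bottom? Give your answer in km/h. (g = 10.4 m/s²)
Convert to SI: v₀ = 8.0 m/s, h = 17.0 m
½mv₀² + mgh = ½mv² ⇒ v = √(v₀² + 2gh) = √(8.0² + 2·10.4·17.0) = 20.4353 m/s = 73.57 km/h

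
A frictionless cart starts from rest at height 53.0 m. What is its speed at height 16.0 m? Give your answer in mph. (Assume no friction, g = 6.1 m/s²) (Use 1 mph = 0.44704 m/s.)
mgh₁ = mgh₂ + ½mv² ⇒ v = √(2g(h₁−h₂)) = √(2·6.1·37.0) = 21.2462 m/s = 47.53 mph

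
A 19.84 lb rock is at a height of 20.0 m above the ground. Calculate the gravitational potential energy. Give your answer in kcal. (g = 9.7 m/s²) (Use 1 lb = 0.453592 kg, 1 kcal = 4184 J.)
Convert to SI: m = 8.99927 kg, h = 20.0 m
PE = mgh = (8.99927)(9.7)(20.0) = 1745.86 J = 0.4173 kcal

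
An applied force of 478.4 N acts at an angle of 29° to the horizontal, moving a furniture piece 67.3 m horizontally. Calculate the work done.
W = F·d·cosθ = (478.4)(67.3)cos(29°) = 28160 J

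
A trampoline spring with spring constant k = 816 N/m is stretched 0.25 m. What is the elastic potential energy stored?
PE = ½kx² = ½(816)(0.25)² = 25.5 J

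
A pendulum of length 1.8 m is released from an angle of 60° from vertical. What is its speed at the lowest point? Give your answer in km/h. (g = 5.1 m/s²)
h = L(1 − cosθ) = 1.8(1 − cos60°) = 0.9 m
v = √(2gh) = √(2·5.1·0.9) = 3.02985 m/s = 10.91 km/h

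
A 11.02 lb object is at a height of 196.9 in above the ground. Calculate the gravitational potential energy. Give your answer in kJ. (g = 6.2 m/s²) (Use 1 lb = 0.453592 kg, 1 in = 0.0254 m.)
Convert to SI: m = 4.99858 kg, h = 5.00126 m
PE = mgh = (4.99858)(6.2)(5.00126) = 154.995 J = 0.155 kJ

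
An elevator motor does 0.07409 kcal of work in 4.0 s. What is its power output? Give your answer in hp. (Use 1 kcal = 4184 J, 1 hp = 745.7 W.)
Convert to SI: W = 309.993 J, t = 4.0 s
P = W/t = 309.993/4.0 = 77.4981 W = 0.1039 hp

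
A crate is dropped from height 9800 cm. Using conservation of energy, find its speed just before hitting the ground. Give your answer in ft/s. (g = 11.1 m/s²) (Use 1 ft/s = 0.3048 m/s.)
Convert to SI: h = 98.0 m
mgh = ½mv² ⇒ v = √(2gh) = √(2·11.1·98.0) = 46.6433 m/s = 153.0 ft/s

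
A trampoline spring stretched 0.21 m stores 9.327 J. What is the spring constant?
k = 2·PE/x² = 2·9.327/(0.21)² = 423.0 N/m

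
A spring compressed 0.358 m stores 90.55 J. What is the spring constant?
k = 2·PE/x² = 2·90.55/(0.358)² = 1413 N/m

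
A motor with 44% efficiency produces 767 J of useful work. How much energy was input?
W_in = W_out/η = 767/0.44 = 1743 J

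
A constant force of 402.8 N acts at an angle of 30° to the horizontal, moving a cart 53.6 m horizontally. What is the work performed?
W = F·d·cosθ = (402.8)(53.6)cos(30°) = 18700 J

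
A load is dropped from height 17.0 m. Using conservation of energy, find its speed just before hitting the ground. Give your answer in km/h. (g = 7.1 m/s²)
mgh = ½mv² ⇒ v = √(2gh) = √(2·7.1·17.0) = 15.5371 m/s = 55.93 km/h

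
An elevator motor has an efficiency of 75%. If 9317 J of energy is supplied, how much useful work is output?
W_out = η·W_in = 0.75·9317 = 6987.75 J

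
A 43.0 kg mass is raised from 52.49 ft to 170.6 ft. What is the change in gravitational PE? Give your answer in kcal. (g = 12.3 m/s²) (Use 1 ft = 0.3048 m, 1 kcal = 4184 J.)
Convert to SI: m = 43.0 kg, Δh = 35.9999 m
ΔPE = mgΔh = (43.0)(12.3)(35.9999) = 19040.4 J = 4.551 kcal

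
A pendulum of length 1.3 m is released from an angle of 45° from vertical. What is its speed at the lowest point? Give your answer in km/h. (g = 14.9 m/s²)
h = L(1 − cosθ) = 1.3(1 − cos45°) = 0.380761 m
v = √(2gh) = √(2·14.9·0.380761) = 3.36848 m/s = 12.13 km/h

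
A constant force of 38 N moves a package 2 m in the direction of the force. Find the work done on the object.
W = F·d = (38)(2) = 76.0 J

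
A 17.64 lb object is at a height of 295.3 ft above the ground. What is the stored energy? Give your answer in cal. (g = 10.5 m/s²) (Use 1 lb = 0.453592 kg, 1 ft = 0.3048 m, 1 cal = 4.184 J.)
Convert to SI: m = 8.00136 kg, h = 90.0074 m
PE = mgh = (8.00136)(10.5)(90.0074) = 7561.91 J = 1807 cal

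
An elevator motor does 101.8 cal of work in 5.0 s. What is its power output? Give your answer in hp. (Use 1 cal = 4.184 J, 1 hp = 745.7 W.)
Convert to SI: W = 425.931 J, t = 5.0 s
P = W/t = 425.931/5.0 = 85.1862 W = 0.1142 hp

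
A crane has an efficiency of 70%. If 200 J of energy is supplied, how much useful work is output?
W_out = η·W_in = 0.7·200 = 140.0 J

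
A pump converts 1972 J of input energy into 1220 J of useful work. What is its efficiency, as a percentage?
η = W_out/W_in = 1220/1972 = 61.87%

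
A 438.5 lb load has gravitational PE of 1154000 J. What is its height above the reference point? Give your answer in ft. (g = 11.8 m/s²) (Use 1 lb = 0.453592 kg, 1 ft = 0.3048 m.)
Convert to SI: m = 198.9 kg, PE = 1154000 J
h = PE/(mg) = 1154000/(198.9·11.8) = 491.687 m = 1613 ft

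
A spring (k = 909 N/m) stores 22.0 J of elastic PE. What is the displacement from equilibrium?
x = √(2·PE/k) = √(2·22.0/909) = 0.22 m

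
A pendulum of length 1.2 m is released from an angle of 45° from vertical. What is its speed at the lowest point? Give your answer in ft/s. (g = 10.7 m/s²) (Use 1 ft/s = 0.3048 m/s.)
h = L(1 − cosθ) = 1.2(1 − cos45°) = 0.351472 m
v = √(2gh) = √(2·10.7·0.351472) = 2.74253 m/s = 8.998 ft/s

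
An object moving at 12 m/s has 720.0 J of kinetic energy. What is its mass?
m = 2·KE/v² = 2·720.0/(12)² = 10.0 kg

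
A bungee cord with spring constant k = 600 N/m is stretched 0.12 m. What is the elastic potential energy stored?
PE = ½kx² = ½(600)(0.12)² = 4.32 J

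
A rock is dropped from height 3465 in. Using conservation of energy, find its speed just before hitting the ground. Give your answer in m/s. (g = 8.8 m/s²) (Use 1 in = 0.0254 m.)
Convert to SI: h = 88.011 m
mgh = ½mv² ⇒ v = √(2gh) = √(2·8.8·88.011) = 39.36 m/s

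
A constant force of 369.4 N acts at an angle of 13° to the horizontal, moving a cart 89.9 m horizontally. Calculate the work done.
W = F·d·cosθ = (369.4)(89.9)cos(13°) = 32360 J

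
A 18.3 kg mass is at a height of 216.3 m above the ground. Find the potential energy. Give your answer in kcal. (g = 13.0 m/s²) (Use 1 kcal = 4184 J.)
PE = mgh = (18.3)(13.0)(216.3) = 51457.8 J = 12.3 kcal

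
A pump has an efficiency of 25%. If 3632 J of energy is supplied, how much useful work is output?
W_out = η·W_in = 0.25·3632 = 908.0 J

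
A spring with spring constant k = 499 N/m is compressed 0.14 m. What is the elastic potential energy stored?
PE = ½kx² = ½(499)(0.14)² = 4.89 J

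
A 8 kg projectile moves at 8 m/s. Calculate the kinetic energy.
KE = ½mv² = ½(8)(8)² = 256.0 J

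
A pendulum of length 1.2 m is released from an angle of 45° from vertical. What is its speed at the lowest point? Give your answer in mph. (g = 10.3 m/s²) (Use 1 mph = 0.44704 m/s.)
h = L(1 − cosθ) = 1.2(1 − cos45°) = 0.351472 m
v = √(2gh) = √(2·10.3·0.351472) = 2.69078 m/s = 6.019 mph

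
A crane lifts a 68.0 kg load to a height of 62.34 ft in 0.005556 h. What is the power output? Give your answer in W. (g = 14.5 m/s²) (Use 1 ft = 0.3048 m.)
Convert to SI: m = 68.0 kg, h = 19.0012 m, t = 20.0016 s
P = mgh/t = (68.0)(14.5)(19.0012)/20.0016 = 936.7 W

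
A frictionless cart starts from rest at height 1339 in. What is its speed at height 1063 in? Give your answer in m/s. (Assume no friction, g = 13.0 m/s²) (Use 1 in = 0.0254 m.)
Convert to SI: h₁−h₂ = 7.0104 m
mgh₁ = mgh₂ + ½mv² ⇒ v = √(2g(h₁−h₂)) = √(2·13.0·7.0104) = 13.5 m/s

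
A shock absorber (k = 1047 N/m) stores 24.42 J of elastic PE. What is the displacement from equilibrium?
x = √(2·PE/k) = √(2·24.42/1047) = 0.216 m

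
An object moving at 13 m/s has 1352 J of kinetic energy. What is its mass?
m = 2·KE/v² = 2·1352/(13)² = 16.0 kg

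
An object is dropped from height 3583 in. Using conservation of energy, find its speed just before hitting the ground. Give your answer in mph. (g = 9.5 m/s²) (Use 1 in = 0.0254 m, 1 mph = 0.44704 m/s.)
Convert to SI: h = 91.0082 m
mgh = ½mv² ⇒ v = √(2gh) = √(2·9.5·91.0082) = 41.5831 m/s = 93.02 mph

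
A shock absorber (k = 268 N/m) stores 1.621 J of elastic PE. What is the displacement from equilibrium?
x = √(2·PE/k) = √(2·1.621/268) = 0.11 m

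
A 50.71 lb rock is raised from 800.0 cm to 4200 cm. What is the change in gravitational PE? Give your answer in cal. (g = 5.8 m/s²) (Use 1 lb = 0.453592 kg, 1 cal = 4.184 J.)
Convert to SI: m = 23.0017 kg, Δh = 34.0 m
ΔPE = mgΔh = (23.0017)(5.8)(34.0) = 4535.93 J = 1084 cal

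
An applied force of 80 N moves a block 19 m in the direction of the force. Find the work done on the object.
W = F·d = (80)(19) = 1520 J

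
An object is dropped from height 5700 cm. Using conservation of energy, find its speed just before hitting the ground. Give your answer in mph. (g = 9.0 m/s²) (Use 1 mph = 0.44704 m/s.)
Convert to SI: h = 57.0 m
mgh = ½mv² ⇒ v = √(2gh) = √(2·9.0·57.0) = 32.0312 m/s = 71.65 mph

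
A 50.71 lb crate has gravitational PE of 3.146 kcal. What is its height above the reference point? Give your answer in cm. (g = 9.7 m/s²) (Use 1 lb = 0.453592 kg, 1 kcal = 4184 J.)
Convert to SI: m = 23.0017 kg, PE = 13162.9 J
h = PE/(mg) = 13162.9/(23.0017·9.7) = 58.9956 m = 5900 cm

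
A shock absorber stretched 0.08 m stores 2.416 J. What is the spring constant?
k = 2·PE/x² = 2·2.416/(0.08)² = 755.0 N/m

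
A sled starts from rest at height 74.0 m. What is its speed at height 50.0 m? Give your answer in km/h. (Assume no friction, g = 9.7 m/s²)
mgh₁ = mgh₂ + ½mv² ⇒ v = √(2g(h₁−h₂)) = √(2·9.7·24.0) = 21.5778 m/s = 77.68 km/h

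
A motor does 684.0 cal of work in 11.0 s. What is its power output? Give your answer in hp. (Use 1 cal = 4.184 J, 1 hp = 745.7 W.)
Convert to SI: W = 2861.86 J, t = 11.0 s
P = W/t = 2861.86/11.0 = 260.169 W = 0.3489 hp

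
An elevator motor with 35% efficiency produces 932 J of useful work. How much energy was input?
W_in = W_out/η = 932/0.35 = 2663 J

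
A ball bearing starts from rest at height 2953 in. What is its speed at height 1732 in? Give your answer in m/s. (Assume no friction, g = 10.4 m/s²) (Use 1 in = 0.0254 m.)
Convert to SI: h₁−h₂ = 31.0134 m
mgh₁ = mgh₂ + ½mv² ⇒ v = √(2g(h₁−h₂)) = √(2·10.4·31.0134) = 25.4 m/s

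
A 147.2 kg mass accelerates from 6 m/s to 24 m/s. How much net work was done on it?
W = ΔKE = ½m(v₂² − v₁²) = ½(147.2)(24² − 6²) = 39744.0 J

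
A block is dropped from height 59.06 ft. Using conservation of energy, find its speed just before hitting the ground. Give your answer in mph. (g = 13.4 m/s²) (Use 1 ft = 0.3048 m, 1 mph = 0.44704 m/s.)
Convert to SI: h = 18.0015 m
mgh = ½mv² ⇒ v = √(2gh) = √(2·13.4·18.0015) = 21.9645 m/s = 49.13 mph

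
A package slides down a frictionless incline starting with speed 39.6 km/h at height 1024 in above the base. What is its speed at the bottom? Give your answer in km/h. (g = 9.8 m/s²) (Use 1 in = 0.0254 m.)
Convert to SI: v₀ = 11.0 m/s, h = 26.0096 m
½mv₀² + mgh = ½mv² ⇒ v = √(v₀² + 2gh) = √(11.0² + 2·9.8·26.0096) = 25.1155 m/s = 90.42 km/h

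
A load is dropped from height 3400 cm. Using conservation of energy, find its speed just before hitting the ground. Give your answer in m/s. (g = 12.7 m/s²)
Convert to SI: h = 34.0 m
mgh = ½mv² ⇒ v = √(2gh) = √(2·12.7·34.0) = 29.39 m/s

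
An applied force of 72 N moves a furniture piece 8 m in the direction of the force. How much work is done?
W = F·d = (72)(8) = 576.0 J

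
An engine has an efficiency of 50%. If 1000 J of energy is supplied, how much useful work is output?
W_out = η·W_in = 0.5·1000 = 500.0 J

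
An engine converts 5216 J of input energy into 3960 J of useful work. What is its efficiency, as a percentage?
η = W_out/W_in = 3960/5216 = 75.92%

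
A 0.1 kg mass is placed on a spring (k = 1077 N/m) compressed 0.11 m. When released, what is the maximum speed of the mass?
½kx² = ½mv² ⇒ v = x√(k/m) = (0.11)√(1077/0.1) = 11.42 m/s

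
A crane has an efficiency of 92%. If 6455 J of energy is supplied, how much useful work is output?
W_out = η·W_in = 0.92·6455 = 5938.6 J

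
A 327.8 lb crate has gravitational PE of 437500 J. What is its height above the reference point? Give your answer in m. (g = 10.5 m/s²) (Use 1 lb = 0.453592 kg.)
Convert to SI: m = 148.687 kg, PE = 437500 J
h = PE/(mg) = 437500/(148.687·10.5) = 280.2 m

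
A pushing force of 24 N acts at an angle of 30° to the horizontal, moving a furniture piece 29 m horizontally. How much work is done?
W = F·d·cosθ = (24)(29)cos(30°) = 602.8 J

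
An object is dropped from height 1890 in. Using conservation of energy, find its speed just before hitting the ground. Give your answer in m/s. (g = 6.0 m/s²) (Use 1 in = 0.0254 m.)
Convert to SI: h = 48.006 m
mgh = ½mv² ⇒ v = √(2gh) = √(2·6.0·48.006) = 24.0 m/s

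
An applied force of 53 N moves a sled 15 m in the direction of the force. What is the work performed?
W = F·d = (53)(15) = 795.0 J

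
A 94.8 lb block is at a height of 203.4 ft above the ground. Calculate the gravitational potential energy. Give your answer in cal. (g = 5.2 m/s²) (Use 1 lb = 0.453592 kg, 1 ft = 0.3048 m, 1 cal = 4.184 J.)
Convert to SI: m = 43.0005 kg, h = 61.9963 m
PE = mgh = (43.0005)(5.2)(61.9963) = 13862.5 J = 3313 cal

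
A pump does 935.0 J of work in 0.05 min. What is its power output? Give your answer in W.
Convert to SI: W = 935.0 J, t = 3.0 s
P = W/t = 935.0/3.0 = 311.7 W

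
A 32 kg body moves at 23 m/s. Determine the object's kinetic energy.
KE = ½mv² = ½(32)(23)² = 8464.0 J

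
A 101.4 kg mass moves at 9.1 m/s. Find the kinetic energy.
KE = ½mv² = ½(101.4)(9.1)² = 4198 J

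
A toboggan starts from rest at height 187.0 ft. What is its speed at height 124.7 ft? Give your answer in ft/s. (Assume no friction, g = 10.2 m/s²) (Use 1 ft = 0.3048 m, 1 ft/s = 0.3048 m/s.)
Convert to SI: h₁−h₂ = 18.989 m
mgh₁ = mgh₂ + ½mv² ⇒ v = √(2g(h₁−h₂)) = √(2·10.2·18.989) = 19.6819 m/s = 64.57 ft/s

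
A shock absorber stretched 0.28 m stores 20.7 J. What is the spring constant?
k = 2·PE/x² = 2·20.7/(0.28)² = 528.1 N/m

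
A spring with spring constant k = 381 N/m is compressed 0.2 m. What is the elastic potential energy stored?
PE = ½kx² = ½(381)(0.2)² = 7.62 J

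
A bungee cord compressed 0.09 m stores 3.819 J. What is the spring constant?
k = 2·PE/x² = 2·3.819/(0.09)² = 943.0 N/m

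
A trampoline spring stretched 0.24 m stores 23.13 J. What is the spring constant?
k = 2·PE/x² = 2·23.13/(0.24)² = 803.1 N/m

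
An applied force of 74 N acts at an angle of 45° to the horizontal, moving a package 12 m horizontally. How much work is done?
W = F·d·cosθ = (74)(12)cos(45°) = 627.9 J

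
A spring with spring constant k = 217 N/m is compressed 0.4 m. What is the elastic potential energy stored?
PE = ½kx² = ½(217)(0.4)² = 17.36 J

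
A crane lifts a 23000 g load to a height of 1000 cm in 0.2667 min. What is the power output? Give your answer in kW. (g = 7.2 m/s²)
Convert to SI: m = 23.0 kg, h = 10.0 m, t = 16.002 s
P = mgh/t = (23.0)(7.2)(10.0)/16.002 = 103.487 W = 0.1035 kW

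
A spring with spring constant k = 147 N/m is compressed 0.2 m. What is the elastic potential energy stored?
PE = ½kx² = ½(147)(0.2)² = 2.94 J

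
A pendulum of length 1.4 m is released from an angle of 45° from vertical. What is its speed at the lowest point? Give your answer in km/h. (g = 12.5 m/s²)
h = L(1 − cosθ) = 1.4(1 − cos45°) = 0.410051 m
v = √(2gh) = √(2·12.5·0.410051) = 3.20176 m/s = 11.53 km/h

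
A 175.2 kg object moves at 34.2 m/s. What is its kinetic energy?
KE = ½mv² = ½(175.2)(34.2)² = 102500 J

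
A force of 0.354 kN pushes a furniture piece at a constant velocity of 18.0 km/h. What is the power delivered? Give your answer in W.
Convert to SI: F = 354.0 N, v = 5.0 m/s
P = Fv = (354.0)(5.0) = 1770 W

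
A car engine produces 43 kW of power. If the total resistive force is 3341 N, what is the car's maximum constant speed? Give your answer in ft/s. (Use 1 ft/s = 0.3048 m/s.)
P = Fv ⇒ v = P/F = 43000 W/3341.0 N = 12.8704 m/s = 42.23 ft/s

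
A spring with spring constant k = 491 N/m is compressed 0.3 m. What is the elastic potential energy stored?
PE = ½kx² = ½(491)(0.3)² = 22.1 J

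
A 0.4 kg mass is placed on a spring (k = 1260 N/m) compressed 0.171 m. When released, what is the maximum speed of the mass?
½kx² = ½mv² ⇒ v = x√(k/m) = (0.171)√(1260/0.4) = 9.597 m/s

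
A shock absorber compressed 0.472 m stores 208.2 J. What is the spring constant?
k = 2·PE/x² = 2·208.2/(0.472)² = 1869 N/m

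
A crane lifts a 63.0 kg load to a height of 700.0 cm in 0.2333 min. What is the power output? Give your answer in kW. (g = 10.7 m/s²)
Convert to SI: m = 63.0 kg, h = 7.0 m, t = 13.998 s
P = mgh/t = (63.0)(10.7)(7.0)/13.998 = 337.098 W = 0.3371 kW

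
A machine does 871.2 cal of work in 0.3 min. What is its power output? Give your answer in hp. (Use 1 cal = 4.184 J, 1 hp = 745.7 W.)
Convert to SI: W = 3645.1 J, t = 18.0 s
P = W/t = 3645.1/18.0 = 202.506 W = 0.2716 hp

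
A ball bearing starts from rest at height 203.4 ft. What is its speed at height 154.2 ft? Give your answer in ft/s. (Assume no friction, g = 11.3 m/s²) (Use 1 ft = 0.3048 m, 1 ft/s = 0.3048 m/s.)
Convert to SI: h₁−h₂ = 14.9962 m
mgh₁ = mgh₂ + ½mv² ⇒ v = √(2g(h₁−h₂)) = √(2·11.3·14.9962) = 18.4096 m/s = 60.4 ft/s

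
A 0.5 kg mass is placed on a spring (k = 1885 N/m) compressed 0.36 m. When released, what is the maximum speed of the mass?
½kx² = ½mv² ⇒ v = x√(k/m) = (0.36)√(1885/0.5) = 22.1 m/s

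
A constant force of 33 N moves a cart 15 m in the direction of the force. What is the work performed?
W = F·d = (33)(15) = 495.0 J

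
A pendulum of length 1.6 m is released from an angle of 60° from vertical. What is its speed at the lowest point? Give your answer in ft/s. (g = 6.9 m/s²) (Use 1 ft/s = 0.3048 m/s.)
h = L(1 − cosθ) = 1.6(1 − cos60°) = 0.8 m
v = √(2gh) = √(2·6.9·0.8) = 3.32265 m/s = 10.9 ft/s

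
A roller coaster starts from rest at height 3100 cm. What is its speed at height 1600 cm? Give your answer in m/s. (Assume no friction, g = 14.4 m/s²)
Convert to SI: h₁−h₂ = 15.0 m
mgh₁ = mgh₂ + ½mv² ⇒ v = √(2g(h₁−h₂)) = √(2·14.4·15.0) = 20.78 m/s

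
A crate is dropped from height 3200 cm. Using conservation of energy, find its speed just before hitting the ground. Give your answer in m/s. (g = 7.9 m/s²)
Convert to SI: h = 32.0 m
mgh = ½mv² ⇒ v = √(2gh) = √(2·7.9·32.0) = 22.49 m/s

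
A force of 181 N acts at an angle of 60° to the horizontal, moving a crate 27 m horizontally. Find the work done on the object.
W = F·d·cosθ = (181)(27)cos(60°) = 2444 J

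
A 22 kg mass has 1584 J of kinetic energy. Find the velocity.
v = √(2·KE/m) = √(2·1584/22) = 12.0 m/s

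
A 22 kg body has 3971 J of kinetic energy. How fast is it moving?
v = √(2·KE/m) = √(2·3971/22) = 19.0 m/s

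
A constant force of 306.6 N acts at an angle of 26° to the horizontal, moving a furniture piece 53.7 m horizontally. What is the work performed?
W = F·d·cosθ = (306.6)(53.7)cos(26°) = 14800 J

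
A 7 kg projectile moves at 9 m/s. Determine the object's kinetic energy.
KE = ½mv² = ½(7)(9)² = 283.5 J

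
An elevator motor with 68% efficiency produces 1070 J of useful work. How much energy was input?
W_in = W_out/η = 1070/0.68 = 1574 J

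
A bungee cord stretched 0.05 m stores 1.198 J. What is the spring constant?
k = 2·PE/x² = 2·1.198/(0.05)² = 958.4 N/m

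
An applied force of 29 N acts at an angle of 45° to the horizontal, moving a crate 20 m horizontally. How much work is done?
W = F·d·cosθ = (29)(20)cos(45°) = 410.1 J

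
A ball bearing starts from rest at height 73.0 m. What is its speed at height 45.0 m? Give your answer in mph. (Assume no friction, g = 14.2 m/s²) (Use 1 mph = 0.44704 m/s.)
mgh₁ = mgh₂ + ½mv² ⇒ v = √(2g(h₁−h₂)) = √(2·14.2·28.0) = 28.1993 m/s = 63.08 mph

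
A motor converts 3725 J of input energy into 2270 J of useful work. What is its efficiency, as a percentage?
η = W_out/W_in = 2270/3725 = 60.94%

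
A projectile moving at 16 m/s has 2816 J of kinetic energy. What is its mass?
m = 2·KE/v² = 2·2816/(16)² = 22.0 kg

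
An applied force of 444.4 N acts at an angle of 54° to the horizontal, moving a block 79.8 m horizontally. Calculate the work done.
W = F·d·cosθ = (444.4)(79.8)cos(54°) = 20840 J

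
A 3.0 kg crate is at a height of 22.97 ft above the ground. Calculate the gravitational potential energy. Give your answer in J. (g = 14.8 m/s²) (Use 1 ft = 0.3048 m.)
Convert to SI: m = 3.0 kg, h = 7.00126 m
PE = mgh = (3.0)(14.8)(7.00126) = 310.9 J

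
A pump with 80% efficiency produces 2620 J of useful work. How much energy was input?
W_in = W_out/η = 2620/0.8 = 3275 J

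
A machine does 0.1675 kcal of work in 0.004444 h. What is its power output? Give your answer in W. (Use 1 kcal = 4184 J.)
Convert to SI: W = 700.82 J, t = 15.9984 s
P = W/t = 700.82/15.9984 = 43.81 W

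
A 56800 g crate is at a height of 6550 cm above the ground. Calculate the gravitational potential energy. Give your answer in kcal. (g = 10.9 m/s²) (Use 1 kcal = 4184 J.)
Convert to SI: m = 56.8 kg, h = 65.5 m
PE = mgh = (56.8)(10.9)(65.5) = 40552.4 J = 9.692 kcal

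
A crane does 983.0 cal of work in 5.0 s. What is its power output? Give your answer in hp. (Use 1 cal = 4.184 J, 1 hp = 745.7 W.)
Convert to SI: W = 4112.87 J, t = 5.0 s
P = W/t = 4112.87/5.0 = 822.574 W = 1.103 hp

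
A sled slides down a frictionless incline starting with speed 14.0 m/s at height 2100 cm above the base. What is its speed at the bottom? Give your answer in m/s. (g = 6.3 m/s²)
Convert to SI: v₀ = 14.0 m/s, h = 21.0 m
½mv₀² + mgh = ½mv² ⇒ v = √(v₀² + 2gh) = √(14.0² + 2·6.3·21.0) = 21.46 m/s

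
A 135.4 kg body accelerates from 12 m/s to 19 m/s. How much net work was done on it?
W = ΔKE = ½m(v₂² − v₁²) = ½(135.4)(19² − 12²) = 14690.9 J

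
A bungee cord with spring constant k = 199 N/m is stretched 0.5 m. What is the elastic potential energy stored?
PE = ½kx² = ½(199)(0.5)² = 24.88 J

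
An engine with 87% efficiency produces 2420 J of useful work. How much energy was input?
W_in = W_out/η = 2420/0.87 = 2782 J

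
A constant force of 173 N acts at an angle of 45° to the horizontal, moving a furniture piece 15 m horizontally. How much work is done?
W = F·d·cosθ = (173)(15)cos(45°) = 1835 J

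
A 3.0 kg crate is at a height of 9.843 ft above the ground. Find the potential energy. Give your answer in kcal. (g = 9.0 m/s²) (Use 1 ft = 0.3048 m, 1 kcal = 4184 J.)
Convert to SI: m = 3.0 kg, h = 3.00015 m
PE = mgh = (3.0)(9.0)(3.00015) = 81.004 J = 0.01936 kcal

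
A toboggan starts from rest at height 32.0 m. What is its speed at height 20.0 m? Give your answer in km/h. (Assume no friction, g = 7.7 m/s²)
mgh₁ = mgh₂ + ½mv² ⇒ v = √(2g(h₁−h₂)) = √(2·7.7·12.0) = 13.5941 m/s = 48.94 km/h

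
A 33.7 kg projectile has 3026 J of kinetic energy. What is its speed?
v = √(2·KE/m) = √(2·3026/33.7) = 13.4 m/s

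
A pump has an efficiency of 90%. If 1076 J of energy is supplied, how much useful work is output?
W_out = η·W_in = 0.9·1076 = 968.4 J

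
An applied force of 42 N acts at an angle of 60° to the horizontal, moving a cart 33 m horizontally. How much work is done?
W = F·d·cosθ = (42)(33)cos(60°) = 693.0 J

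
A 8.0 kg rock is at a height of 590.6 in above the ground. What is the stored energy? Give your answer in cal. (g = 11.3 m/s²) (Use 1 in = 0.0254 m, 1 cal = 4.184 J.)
Convert to SI: m = 8.0 kg, h = 15.0012 m
PE = mgh = (8.0)(11.3)(15.0012) = 1356.11 J = 324.1 cal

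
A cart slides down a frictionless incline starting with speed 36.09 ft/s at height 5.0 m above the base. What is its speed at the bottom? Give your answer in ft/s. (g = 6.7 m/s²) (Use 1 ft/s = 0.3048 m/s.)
Convert to SI: v₀ = 11.0002 m/s, h = 5.0 m
½mv₀² + mgh = ½mv² ⇒ v = √(v₀² + 2gh) = √(11.0002² + 2·6.7·5.0) = 13.7115 m/s = 44.99 ft/s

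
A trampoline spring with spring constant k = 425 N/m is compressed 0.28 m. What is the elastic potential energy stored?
PE = ½kx² = ½(425)(0.28)² = 16.66 J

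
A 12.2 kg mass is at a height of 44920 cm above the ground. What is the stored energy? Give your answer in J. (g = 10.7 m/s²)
Convert to SI: m = 12.2 kg, h = 449.2 m
PE = mgh = (12.2)(10.7)(449.2) = 58640 J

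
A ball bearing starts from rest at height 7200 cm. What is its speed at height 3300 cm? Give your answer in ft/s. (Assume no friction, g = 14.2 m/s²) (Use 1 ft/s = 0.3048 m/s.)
Convert to SI: h₁−h₂ = 39.0 m
mgh₁ = mgh₂ + ½mv² ⇒ v = √(2g(h₁−h₂)) = √(2·14.2·39.0) = 33.2806 m/s = 109.2 ft/s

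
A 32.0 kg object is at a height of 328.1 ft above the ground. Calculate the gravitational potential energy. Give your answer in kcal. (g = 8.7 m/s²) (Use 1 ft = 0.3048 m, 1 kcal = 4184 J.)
Convert to SI: m = 32.0 kg, h = 100.005 m
PE = mgh = (32.0)(8.7)(100.005) = 27841.4 J = 6.654 kcal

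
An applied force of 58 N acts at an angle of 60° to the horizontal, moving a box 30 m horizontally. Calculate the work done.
W = F·d·cosθ = (58)(30)cos(60°) = 870.0 J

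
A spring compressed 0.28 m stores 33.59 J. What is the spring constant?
k = 2·PE/x² = 2·33.59/(0.28)² = 856.9 N/m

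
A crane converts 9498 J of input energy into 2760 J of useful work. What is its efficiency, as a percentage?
η = W_out/W_in = 2760/9498 = 29.06%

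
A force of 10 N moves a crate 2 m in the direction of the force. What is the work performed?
W = F·d = (10)(2) = 20.0 J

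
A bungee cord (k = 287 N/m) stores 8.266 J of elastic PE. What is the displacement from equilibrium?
x = √(2·PE/k) = √(2·8.266/287) = 0.24 m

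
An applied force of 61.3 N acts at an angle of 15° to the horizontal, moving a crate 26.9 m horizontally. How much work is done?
W = F·d·cosθ = (61.3)(26.9)cos(15°) = 1593 J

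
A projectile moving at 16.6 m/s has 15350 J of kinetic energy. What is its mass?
m = 2·KE/v² = 2·15350/(16.6)² = 111.4 kg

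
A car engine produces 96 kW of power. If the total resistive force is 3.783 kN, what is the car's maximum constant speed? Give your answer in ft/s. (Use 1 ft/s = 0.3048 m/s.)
Convert to SI: F = 3783.0 N
P = Fv ⇒ v = P/F = 96000 W/3783.0 N = 25.3767 m/s = 83.26 ft/s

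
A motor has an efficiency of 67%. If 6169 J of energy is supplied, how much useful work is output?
W_out = η·W_in = 0.67·6169 = 4133.23 J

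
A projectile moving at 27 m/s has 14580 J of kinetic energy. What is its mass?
m = 2·KE/v² = 2·14580/(27)² = 40.0 kg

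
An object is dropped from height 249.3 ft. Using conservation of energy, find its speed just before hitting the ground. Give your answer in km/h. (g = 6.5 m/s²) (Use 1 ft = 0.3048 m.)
Convert to SI: h = 75.9866 m
mgh = ½mv² ⇒ v = √(2gh) = √(2·6.5·75.9866) = 31.4297 m/s = 113.1 km/h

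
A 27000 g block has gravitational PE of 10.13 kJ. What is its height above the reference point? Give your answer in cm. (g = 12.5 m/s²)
Convert to SI: m = 27.0 kg, PE = 10130.0 J
h = PE/(mg) = 10130.0/(27.0·12.5) = 30.0148 m = 3001 cm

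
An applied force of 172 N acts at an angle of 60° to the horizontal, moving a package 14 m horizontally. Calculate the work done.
W = F·d·cosθ = (172)(14)cos(60°) = 1204 J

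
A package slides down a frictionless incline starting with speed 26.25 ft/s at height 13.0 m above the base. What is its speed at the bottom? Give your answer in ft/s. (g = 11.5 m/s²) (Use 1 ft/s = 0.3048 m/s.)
Convert to SI: v₀ = 8.001 m/s, h = 13.0 m
½mv₀² + mgh = ½mv² ⇒ v = √(v₀² + 2gh) = √(8.001² + 2·11.5·13.0) = 19.053 m/s = 62.51 ft/s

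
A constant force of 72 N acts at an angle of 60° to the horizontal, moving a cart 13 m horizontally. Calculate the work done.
W = F·d·cosθ = (72)(13)cos(60°) = 468.0 J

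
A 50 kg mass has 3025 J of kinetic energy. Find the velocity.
v = √(2·KE/m) = √(2·3025/50) = 11.0 m/s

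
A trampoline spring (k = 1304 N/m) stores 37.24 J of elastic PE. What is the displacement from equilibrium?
x = √(2·PE/k) = √(2·37.24/1304) = 0.239 m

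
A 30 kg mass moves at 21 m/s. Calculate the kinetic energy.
KE = ½mv² = ½(30)(21)² = 6615.0 J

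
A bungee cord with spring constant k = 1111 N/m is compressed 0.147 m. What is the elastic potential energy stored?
PE = ½kx² = ½(1111)(0.147)² = 12.0 J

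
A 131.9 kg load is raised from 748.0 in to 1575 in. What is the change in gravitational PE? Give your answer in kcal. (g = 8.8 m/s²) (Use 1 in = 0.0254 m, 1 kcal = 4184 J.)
Convert to SI: m = 131.9 kg, Δh = 21.0058 m
ΔPE = mgΔh = (131.9)(8.8)(21.0058) = 24381.9 J = 5.827 kcal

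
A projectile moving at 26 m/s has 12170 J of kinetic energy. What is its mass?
m = 2·KE/v² = 2·12170/(26)² = 36.01 kg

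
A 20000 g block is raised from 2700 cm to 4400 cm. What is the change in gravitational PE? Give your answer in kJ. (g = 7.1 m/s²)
Convert to SI: m = 20.0 kg, Δh = 17.0 m
ΔPE = mgΔh = (20.0)(7.1)(17.0) = 2414.0 J = 2.414 kJ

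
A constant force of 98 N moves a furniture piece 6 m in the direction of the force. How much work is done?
W = F·d = (98)(6) = 588.0 J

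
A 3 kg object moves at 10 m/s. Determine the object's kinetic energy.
KE = ½mv² = ½(3)(10)² = 150.0 J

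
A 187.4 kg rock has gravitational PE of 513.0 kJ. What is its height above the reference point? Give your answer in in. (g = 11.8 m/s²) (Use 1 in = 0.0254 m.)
Convert to SI: m = 187.4 kg, PE = 513000 J
h = PE/(mg) = 513000/(187.4·11.8) = 231.988 m = 9133 in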